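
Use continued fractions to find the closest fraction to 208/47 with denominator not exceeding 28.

115/26

Expand x = 208/47 as a continued fraction with the Euclidean algorithm:
  208 = 4*47 + 20, so a_0 = 4.
  47 = 2*20 + 7, so a_1 = 2.
  20 = 2*7 + 6, so a_2 = 2.
  7 = 1*6 + 1, so a_3 = 1.
  6 = 6*1 + 0, so a_4 = 6.
so x = [4; 2, 2, 1, 6].
Convergents (p_i = a_i*p_{i-1} + p_{i-2}, q_i = a_i*q_{i-1} + q_{i-2} with p_{-2}=0, p_{-1}=1, q_{-2}=1, q_{-1}=0), until the denominator exceeds 28:
  i=0: a_0=4, p_0 = 4*1 + 0 = 4, q_0 = 4*0 + 1 = 1.
  i=1: a_1=2, p_1 = 2*4 + 1 = 9, q_1 = 2*1 + 0 = 2.
  i=2: a_2=2, p_2 = 2*9 + 4 = 22, q_2 = 2*2 + 1 = 5.
  i=3: a_3=1, p_3 = 1*22 + 9 = 31, q_3 = 1*5 + 2 = 7.
  i=4: a_4=6, p_4 = 6*31 + 22 = 208, q_4 = 6*7 + 5 = 47.
q_4 = 47 > 28, so the last convergent with denominator <= 28 is p_3/q_3 = 31/7.
The closest fraction with denominator <= 28 is either p_3/q_3 or the intermediate fraction (k*p_3 + p_2)/(k*q_3 + q_2) with the largest k >= 1 whose denominator stays <= 28; these approach x as k grows, and every other convergent or intermediate fraction in range is farther away.
Largest k: floor((28 - q_2)/q_3) = floor((28 - 5)/7) = 3.
That gives (3*31 + 22)/(3*7 + 5) = 115/26.
Compare the errors: |x - 31/7| = |208*7 - 31*47|/(47*7) = 1/329, and |x - 115/26| = |208*26 - 115*47|/(47*26) = 3/1222.
Cross-multiplying, 3*329 = 987 < 1222 = 1*1222, so 3/1222 is smaller: the intermediate fraction 115/26 is closer to x than 31/7.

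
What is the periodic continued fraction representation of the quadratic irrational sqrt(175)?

[13; (4, 2, 1, 2, 4, 26)]

Write x_i = (sqrt(175) + m_i)/d_i with (m_0, d_0) = (0, 1). a_0 = floor(sqrt(175)) = 13, since 13^2 = 169 <= 175 < 196 = 14^2.
Iterate m_{i+1} = d_i*a_i - m_i, d_{i+1} = (175 - m_{i+1}^2)/d_i, a_{i+1} = floor((a_0 + m_{i+1})/d_{i+1}):
  m_1 = 1*13 - 0 = 13, d_1 = (175 - 13^2)/1 = 6/1 = 6, a_1 = floor((13 + 13)/6) = 4.
  m_2 = 6*4 - 13 = 11, d_2 = (175 - 11^2)/6 = 54/6 = 9, a_2 = floor((13 + 11)/9) = 2.
  m_3 = 9*2 - 11 = 7, d_3 = (175 - 7^2)/9 = 126/9 = 14, a_3 = floor((13 + 7)/14) = 1.
  m_4 = 14*1 - 7 = 7, d_4 = (175 - 7^2)/14 = 126/14 = 9, a_4 = floor((13 + 7)/9) = 2.
  m_5 = 9*2 - 7 = 11, d_5 = (175 - 11^2)/9 = 54/9 = 6, a_5 = floor((13 + 11)/6) = 4.
  m_6 = 6*4 - 11 = 13, d_6 = (175 - 13^2)/6 = 6/6 = 1, a_6 = floor((13 + 13)/1) = 26.
  m_7 = 1*26 - 13 = 13, d_7 = (175 - 13^2)/1 = 6/1 = 6: (m_7, d_7) = (m_1, d_1) = (13, 6), so from here the quotients repeat a_1, ..., a_6; the period length is 6.
Hence the expansion of sqrt(175) is a_0 = 13 followed by the repeating block 4, 2, 1, 2, 4, 26 (period 6).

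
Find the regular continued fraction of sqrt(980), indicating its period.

Write x_i = (sqrt(980) + m_i)/d_i with (m_0, d_0) = (0, 1). a_0 = floor(sqrt(980)) = 31, since 31^2 = 961 <= 980 < 1024 = 32^2.
Iterate m_{i+1} = d_i*a_i - m_i, d_{i+1} = (980 - m_{i+1}^2)/d_i, a_{i+1} = floor((a_0 + m_{i+1})/d_{i+1}):
  m_1 = 1*31 - 0 = 31, d_1 = (980 - 31^2)/1 = 19/1 = 19, a_1 = floor((31 + 31)/19) = 3.
  m_2 = 19*3 - 31 = 26, d_2 = (980 - 26^2)/19 = 304/19 = 16, a_2 = floor((31 + 26)/16) = 3.
  m_3 = 16*3 - 26 = 22, d_3 = (980 - 22^2)/16 = 496/16 = 31, a_3 = floor((31 + 22)/31) = 1.
  m_4 = 31*1 - 22 = 9, d_4 = (980 - 9^2)/31 = 899/31 = 29, a_4 = floor((31 + 9)/29) = 1.
  m_5 = 29*1 - 9 = 20, d_5 = (980 - 20^2)/29 = 580/29 = 20, a_5 = floor((31 + 20)/20) = 2.
  m_6 = 20*2 - 20 = 20, d_6 = (980 - 20^2)/20 = 580/20 = 29, a_6 = floor((31 + 20)/29) = 1.
  m_7 = 29*1 - 20 = 9, d_7 = (980 - 9^2)/29 = 899/29 = 31, a_7 = floor((31 + 9)/31) = 1.
  m_8 = 31*1 - 9 = 22, d_8 = (980 - 22^2)/31 = 496/31 = 16, a_8 = floor((31 + 22)/16) = 3.
  m_9 = 16*3 - 22 = 26, d_9 = (980 - 26^2)/16 = 304/16 = 19, a_9 = floor((31 + 26)/19) = 3.
  m_10 = 19*3 - 26 = 31, d_10 = (980 - 31^2)/19 = 19/19 = 1, a_10 = floor((31 + 31)/1) = 62.
  m_11 = 1*62 - 31 = 31, d_11 = (980 - 31^2)/1 = 19/1 = 19: (m_11, d_11) = (m_1, d_1) = (31, 19), so from here the quotients repeat a_1, ..., a_10; the period length is 10.
Hence the expansion of sqrt(980) is a_0 = 31 followed by the repeating block 3, 3, 1, 1, 2, 1, 1, 3, 3, 62 (period 10).

[31; (3, 3, 1, 1, 2, 1, 1, 3, 3, 62)]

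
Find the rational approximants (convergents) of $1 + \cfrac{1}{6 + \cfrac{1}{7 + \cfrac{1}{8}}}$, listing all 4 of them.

1/1, 7/6, 50/43, 407/350

Using the convergent recurrence p_i = a_i*p_{i-1} + p_{i-2}, q_i = a_i*q_{i-1} + q_{i-2} with p_{-2}=0, p_{-1}=1, q_{-2}=1, q_{-1}=0:
  i=0: a_0=1, p_0 = 1*1 + 0 = 1, q_0 = 1*0 + 1 = 1.
  i=1: a_1=6, p_1 = 6*1 + 1 = 7, q_1 = 6*1 + 0 = 6.
  i=2: a_2=7, p_2 = 7*7 + 1 = 50, q_2 = 7*6 + 1 = 43.
  i=3: a_3=8, p_3 = 8*50 + 7 = 407, q_3 = 8*43 + 6 = 350.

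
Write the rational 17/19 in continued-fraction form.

Run the Euclidean algorithm on 17 and 19; the successive quotients are the partial quotients a_0, a_1, ... (each step inverts the fractional part left over by the previous one):
  17 = 0*19 + 17, so a_0 = 0.
  19 = 1*17 + 2, so a_1 = 1.
  17 = 8*2 + 1, so a_2 = 8.
  2 = 2*1 + 0, so a_3 = 2.
The remainder reaches 0 after 4 divisions, so the expansion has 4 partial quotients, read off in order.

[0; 1, 8, 2]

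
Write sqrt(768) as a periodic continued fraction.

Write x_i = (sqrt(768) + m_i)/d_i with (m_0, d_0) = (0, 1). a_0 = floor(sqrt(768)) = 27, since 27^2 = 729 <= 768 < 784 = 28^2.
Iterate m_{i+1} = d_i*a_i - m_i, d_{i+1} = (768 - m_{i+1}^2)/d_i, a_{i+1} = floor((a_0 + m_{i+1})/d_{i+1}):
  m_1 = 1*27 - 0 = 27, d_1 = (768 - 27^2)/1 = 39/1 = 39, a_1 = floor((27 + 27)/39) = 1.
  m_2 = 39*1 - 27 = 12, d_2 = (768 - 12^2)/39 = 624/39 = 16, a_2 = floor((27 + 12)/16) = 2.
  m_3 = 16*2 - 12 = 20, d_3 = (768 - 20^2)/16 = 368/16 = 23, a_3 = floor((27 + 20)/23) = 2.
  m_4 = 23*2 - 20 = 26, d_4 = (768 - 26^2)/23 = 92/23 = 4, a_4 = floor((27 + 26)/4) = 13.
  m_5 = 4*13 - 26 = 26, d_5 = (768 - 26^2)/4 = 92/4 = 23, a_5 = floor((27 + 26)/23) = 2.
  m_6 = 23*2 - 26 = 20, d_6 = (768 - 20^2)/23 = 368/23 = 16, a_6 = floor((27 + 20)/16) = 2.
  m_7 = 16*2 - 20 = 12, d_7 = (768 - 12^2)/16 = 624/16 = 39, a_7 = floor((27 + 12)/39) = 1.
  m_8 = 39*1 - 12 = 27, d_8 = (768 - 27^2)/39 = 39/39 = 1, a_8 = floor((27 + 27)/1) = 54.
  m_9 = 1*54 - 27 = 27, d_9 = (768 - 27^2)/1 = 39/1 = 39: (m_9, d_9) = (m_1, d_1) = (27, 39), so from here the quotients repeat a_1, ..., a_8; the period length is 8.
Hence the expansion of sqrt(768) is a_0 = 27 followed by the repeating block 1, 2, 2, 13, 2, 2, 1, 54 (period 8).

[27; (1, 2, 2, 13, 2, 2, 1, 54)]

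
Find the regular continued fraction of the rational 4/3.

Run the Euclidean algorithm on 4 and 3; the successive quotients are the partial quotients a_0, a_1, ... (each step inverts the fractional part left over by the previous one):
  4 = 1*3 + 1, so a_0 = 1.
  3 = 3*1 + 0, so a_1 = 3.
The remainder reaches 0 after 2 divisions, so the expansion has 2 partial quotients, read off in order.

[1; 3]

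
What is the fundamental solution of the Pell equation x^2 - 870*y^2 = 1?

(x, y) = (59, 2)

First expand sqrt(870) as a continued fraction. With x_i = (sqrt(870) + m_i)/d_i and (m_0, d_0) = (0, 1): a_0 = floor(sqrt(870)) = 29, since 29^2 = 841 <= 870 < 900 = 30^2.
Iterate m_{i+1} = d_i*a_i - m_i, d_{i+1} = (870 - m_{i+1}^2)/d_i, a_{i+1} = floor((a_0 + m_{i+1})/d_{i+1}):
  m_1 = 1*29 - 0 = 29, d_1 = (870 - 29^2)/1 = 29/1 = 29, a_1 = floor((29 + 29)/29) = 2.
  m_2 = 29*2 - 29 = 29, d_2 = (870 - 29^2)/29 = 29/29 = 1, a_2 = floor((29 + 29)/1) = 58.
  m_3 = 1*58 - 29 = 29, d_3 = (870 - 29^2)/1 = 29/1 = 29: (m_3, d_3) = (m_1, d_1) = (29, 29), so from here the quotients repeat a_1, a_2; the period length is 2.
So sqrt(870) = [29; (2, 58)] with period length k = 2.
k is even, so the fundamental solution of x^2 - 870y^2 = 1 is (p_{k-1}, q_{k-1}) = (p_1, q_1); compute convergents through index 1.
Convergents (p_i = a_i*p_{i-1} + p_{i-2}, q_i = a_i*q_{i-1} + q_{i-2} with p_{-2}=0, p_{-1}=1, q_{-2}=1, q_{-1}=0):
  i=0: a_0=29, p_0 = 29*1 + 0 = 29, q_0 = 29*0 + 1 = 1.
  i=1: a_1=2, p_1 = 2*29 + 1 = 59, q_1 = 2*1 + 0 = 2.
Check: 59^2 - 870*2^2 = 3481 - 3480 = 1, so (x, y) = (59, 2) solves the equation, and by the theorem it is the least positive solution.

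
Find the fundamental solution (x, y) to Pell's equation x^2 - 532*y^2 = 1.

(x, y) = (2588599, 112230)

First expand sqrt(532) as a continued fraction. With x_i = (sqrt(532) + m_i)/d_i and (m_0, d_0) = (0, 1): a_0 = floor(sqrt(532)) = 23, since 23^2 = 529 <= 532 < 576 = 24^2.
Iterate m_{i+1} = d_i*a_i - m_i, d_{i+1} = (532 - m_{i+1}^2)/d_i, a_{i+1} = floor((a_0 + m_{i+1})/d_{i+1}):
  m_1 = 1*23 - 0 = 23, d_1 = (532 - 23^2)/1 = 3/1 = 3, a_1 = floor((23 + 23)/3) = 15.
  m_2 = 3*15 - 23 = 22, d_2 = (532 - 22^2)/3 = 48/3 = 16, a_2 = floor((23 + 22)/16) = 2.
  m_3 = 16*2 - 22 = 10, d_3 = (532 - 10^2)/16 = 432/16 = 27, a_3 = floor((23 + 10)/27) = 1.
  m_4 = 27*1 - 10 = 17, d_4 = (532 - 17^2)/27 = 243/27 = 9, a_4 = floor((23 + 17)/9) = 4.
  m_5 = 9*4 - 17 = 19, d_5 = (532 - 19^2)/9 = 171/9 = 19, a_5 = floor((23 + 19)/19) = 2.
  m_6 = 19*2 - 19 = 19, d_6 = (532 - 19^2)/19 = 171/19 = 9, a_6 = floor((23 + 19)/9) = 4.
  m_7 = 9*4 - 19 = 17, d_7 = (532 - 17^2)/9 = 243/9 = 27, a_7 = floor((23 + 17)/27) = 1.
  m_8 = 27*1 - 17 = 10, d_8 = (532 - 10^2)/27 = 432/27 = 16, a_8 = floor((23 + 10)/16) = 2.
  m_9 = 16*2 - 10 = 22, d_9 = (532 - 22^2)/16 = 48/16 = 3, a_9 = floor((23 + 22)/3) = 15.
  m_10 = 3*15 - 22 = 23, d_10 = (532 - 23^2)/3 = 3/3 = 1, a_10 = floor((23 + 23)/1) = 46.
  m_11 = 1*46 - 23 = 23, d_11 = (532 - 23^2)/1 = 3/1 = 3: (m_11, d_11) = (m_1, d_1) = (23, 3), so from here the quotients repeat a_1, ..., a_10; the period length is 10.
So sqrt(532) = [23; (15, 2, 1, 4, 2, 4, 1, 2, 15, 46)] with period length k = 10.
k is even, so the fundamental solution of x^2 - 532y^2 = 1 is (p_{k-1}, q_{k-1}) = (p_9, q_9); compute convergents through index 9.
Convergents (p_i = a_i*p_{i-1} + p_{i-2}, q_i = a_i*q_{i-1} + q_{i-2} with p_{-2}=0, p_{-1}=1, q_{-2}=1, q_{-1}=0):
  i=0: a_0=23, p_0 = 23*1 + 0 = 23, q_0 = 23*0 + 1 = 1.
  i=1: a_1=15, p_1 = 15*23 + 1 = 346, q_1 = 15*1 + 0 = 15.
  i=2: a_2=2, p_2 = 2*346 + 23 = 715, q_2 = 2*15 + 1 = 31.
  i=3: a_3=1, p_3 = 1*715 + 346 = 1061, q_3 = 1*31 + 15 = 46.
  i=4: a_4=4, p_4 = 4*1061 + 715 = 4959, q_4 = 4*46 + 31 = 215.
  i=5: a_5=2, p_5 = 2*4959 + 1061 = 10979, q_5 = 2*215 + 46 = 476.
  i=6: a_6=4, p_6 = 4*10979 + 4959 = 48875, q_6 = 4*476 + 215 = 2119.
  i=7: a_7=1, p_7 = 1*48875 + 10979 = 59854, q_7 = 1*2119 + 476 = 2595.
  i=8: a_8=2, p_8 = 2*59854 + 48875 = 168583, q_8 = 2*2595 + 2119 = 7309.
  i=9: a_9=15, p_9 = 15*168583 + 59854 = 2588599, q_9 = 15*7309 + 2595 = 112230.
Check: 2588599^2 - 532*112230^2 = 6700844782801 - 6700844782800 = 1, so (x, y) = (2588599, 112230) solves the equation, and by the theorem it is the least positive solution.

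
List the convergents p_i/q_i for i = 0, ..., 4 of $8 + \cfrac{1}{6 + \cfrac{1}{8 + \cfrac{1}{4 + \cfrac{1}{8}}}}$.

8/1, 49/6, 400/49, 1649/202, 13592/1665

Using the convergent recurrence p_i = a_i*p_{i-1} + p_{i-2}, q_i = a_i*q_{i-1} + q_{i-2} with p_{-2}=0, p_{-1}=1, q_{-2}=1, q_{-1}=0:
  i=0: a_0=8, p_0 = 8*1 + 0 = 8, q_0 = 8*0 + 1 = 1.
  i=1: a_1=6, p_1 = 6*8 + 1 = 49, q_1 = 6*1 + 0 = 6.
  i=2: a_2=8, p_2 = 8*49 + 8 = 400, q_2 = 8*6 + 1 = 49.
  i=3: a_3=4, p_3 = 4*400 + 49 = 1649, q_3 = 4*49 + 6 = 202.
  i=4: a_4=8, p_4 = 8*1649 + 400 = 13592, q_4 = 8*202 + 49 = 1665.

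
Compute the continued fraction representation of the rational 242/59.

Run the Euclidean algorithm on 242 and 59; the successive quotients are the partial quotients a_0, a_1, ... (each step inverts the fractional part left over by the previous one):
  242 = 4*59 + 6, so a_0 = 4.
  59 = 9*6 + 5, so a_1 = 9.
  6 = 1*5 + 1, so a_2 = 1.
  5 = 5*1 + 0, so a_3 = 5.
The remainder reaches 0 after 4 divisions, so the expansion has 4 partial quotients, read off in order.

[4; 9, 1, 5]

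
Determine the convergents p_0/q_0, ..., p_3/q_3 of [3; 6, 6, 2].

3/1, 19/6, 117/37, 253/80

Using the convergent recurrence p_i = a_i*p_{i-1} + p_{i-2}, q_i = a_i*q_{i-1} + q_{i-2} with p_{-2}=0, p_{-1}=1, q_{-2}=1, q_{-1}=0:
  i=0: a_0=3, p_0 = 3*1 + 0 = 3, q_0 = 3*0 + 1 = 1.
  i=1: a_1=6, p_1 = 6*3 + 1 = 19, q_1 = 6*1 + 0 = 6.
  i=2: a_2=6, p_2 = 6*19 + 3 = 117, q_2 = 6*6 + 1 = 37.
  i=3: a_3=2, p_3 = 2*117 + 19 = 253, q_3 = 2*37 + 6 = 80.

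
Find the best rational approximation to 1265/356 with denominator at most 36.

103/29

Expand x = 1265/356 as a continued fraction with the Euclidean algorithm:
  1265 = 3*356 + 197, so a_0 = 3.
  356 = 1*197 + 159, so a_1 = 1.
  197 = 1*159 + 38, so a_2 = 1.
  159 = 4*38 + 7, so a_3 = 4.
  38 = 5*7 + 3, so a_4 = 5.
  7 = 2*3 + 1, so a_5 = 2.
  3 = 3*1 + 0, so a_6 = 3.
so x = [3; 1, 1, 4, 5, 2, 3].
Convergents (p_i = a_i*p_{i-1} + p_{i-2}, q_i = a_i*q_{i-1} + q_{i-2} with p_{-2}=0, p_{-1}=1, q_{-2}=1, q_{-1}=0), until the denominator exceeds 36:
  i=0: a_0=3, p_0 = 3*1 + 0 = 3, q_0 = 3*0 + 1 = 1.
  i=1: a_1=1, p_1 = 1*3 + 1 = 4, q_1 = 1*1 + 0 = 1.
  i=2: a_2=1, p_2 = 1*4 + 3 = 7, q_2 = 1*1 + 1 = 2.
  i=3: a_3=4, p_3 = 4*7 + 4 = 32, q_3 = 4*2 + 1 = 9.
  i=4: a_4=5, p_4 = 5*32 + 7 = 167, q_4 = 5*9 + 2 = 47.
q_4 = 47 > 36, so the last convergent with denominator <= 36 is p_3/q_3 = 32/9.
The closest fraction with denominator <= 36 is either p_3/q_3 or the intermediate fraction (k*p_3 + p_2)/(k*q_3 + q_2) with the largest k >= 1 whose denominator stays <= 36; these approach x as k grows, and every other convergent or intermediate fraction in range is farther away.
Largest k: floor((36 - q_2)/q_3) = floor((36 - 2)/9) = 3.
That gives (3*32 + 7)/(3*9 + 2) = 103/29.
Compare the errors: |x - 32/9| = |1265*9 - 32*356|/(356*9) = 7/3204, and |x - 103/29| = |1265*29 - 103*356|/(356*29) = 17/10324.
Cross-multiplying, 17*3204 = 54468 < 72268 = 7*10324, so 17/10324 is smaller: the intermediate fraction 103/29 is closer to x than 32/9.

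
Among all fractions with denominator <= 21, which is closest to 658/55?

251/21

Expand x = 658/55 as a continued fraction with the Euclidean algorithm:
  658 = 11*55 + 53, so a_0 = 11.
  55 = 1*53 + 2, so a_1 = 1.
  53 = 26*2 + 1, so a_2 = 26.
  2 = 2*1 + 0, so a_3 = 2.
so x = [11; 1, 26, 2].
Convergents (p_i = a_i*p_{i-1} + p_{i-2}, q_i = a_i*q_{i-1} + q_{i-2} with p_{-2}=0, p_{-1}=1, q_{-2}=1, q_{-1}=0), until the denominator exceeds 21:
  i=0: a_0=11, p_0 = 11*1 + 0 = 11, q_0 = 11*0 + 1 = 1.
  i=1: a_1=1, p_1 = 1*11 + 1 = 12, q_1 = 1*1 + 0 = 1.
  i=2: a_2=26, p_2 = 26*12 + 11 = 323, q_2 = 26*1 + 1 = 27.
q_2 = 27 > 21, so the last convergent with denominator <= 21 is p_1/q_1 = 12/1.
The closest fraction with denominator <= 21 is either p_1/q_1 or the intermediate fraction (k*p_1 + p_0)/(k*q_1 + q_0) with the largest k >= 1 whose denominator stays <= 21; these approach x as k grows, and every other convergent or intermediate fraction in range is farther away.
Largest k: floor((21 - q_0)/q_1) = floor((21 - 1)/1) = 20.
That gives (20*12 + 11)/(20*1 + 1) = 251/21.
Compare the errors: |x - 12/1| = |658*1 - 12*55|/(55*1) = 2/55, and |x - 251/21| = |658*21 - 251*55|/(55*21) = 13/1155.
Cross-multiplying, 13*55 = 715 < 2310 = 2*1155, so 13/1155 is smaller: the intermediate fraction 251/21 is closer to x than 12/1.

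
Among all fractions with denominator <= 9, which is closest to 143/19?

Expand x = 143/19 as a continued fraction with the Euclidean algorithm:
  143 = 7*19 + 10, so a_0 = 7.
  19 = 1*10 + 9, so a_1 = 1.
  10 = 1*9 + 1, so a_2 = 1.
  9 = 9*1 + 0, so a_3 = 9.
so x = [7; 1, 1, 9].
Convergents (p_i = a_i*p_{i-1} + p_{i-2}, q_i = a_i*q_{i-1} + q_{i-2} with p_{-2}=0, p_{-1}=1, q_{-2}=1, q_{-1}=0), until the denominator exceeds 9:
  i=0: a_0=7, p_0 = 7*1 + 0 = 7, q_0 = 7*0 + 1 = 1.
  i=1: a_1=1, p_1 = 1*7 + 1 = 8, q_1 = 1*1 + 0 = 1.
  i=2: a_2=1, p_2 = 1*8 + 7 = 15, q_2 = 1*1 + 1 = 2.
  i=3: a_3=9, p_3 = 9*15 + 8 = 143, q_3 = 9*2 + 1 = 19.
q_3 = 19 > 9, so the last convergent with denominator <= 9 is p_2/q_2 = 15/2.
The closest fraction with denominator <= 9 is either p_2/q_2 or the intermediate fraction (k*p_2 + p_1)/(k*q_2 + q_1) with the largest k >= 1 whose denominator stays <= 9; these approach x as k grows, and every other convergent or intermediate fraction in range is farther away.
Largest k: floor((9 - q_1)/q_2) = floor((9 - 1)/2) = 4.
That gives (4*15 + 8)/(4*2 + 1) = 68/9.
Compare the errors: |x - 15/2| = |143*2 - 15*19|/(19*2) = 1/38, and |x - 68/9| = |143*9 - 68*19|/(19*9) = 5/171.
Cross-multiplying, 1*171 = 171 < 190 = 5*38, so 1/38 is smaller: the convergent 15/2 is closer to x than 68/9.

15/2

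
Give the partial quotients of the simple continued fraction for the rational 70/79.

Run the Euclidean algorithm on 70 and 79; the successive quotients are the partial quotients a_0, a_1, ... (each step inverts the fractional part left over by the previous one):
  70 = 0*79 + 70, so a_0 = 0.
  79 = 1*70 + 9, so a_1 = 1.
  70 = 7*9 + 7, so a_2 = 7.
  9 = 1*7 + 2, so a_3 = 1.
  7 = 3*2 + 1, so a_4 = 3.
  2 = 2*1 + 0, so a_5 = 2.
The remainder reaches 0 after 6 divisions, so the expansion has 6 partial quotients, read off in order.

[0; 1, 7, 1, 3, 2]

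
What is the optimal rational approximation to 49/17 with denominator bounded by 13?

Expand x = 49/17 as a continued fraction with the Euclidean algorithm:
  49 = 2*17 + 15, so a_0 = 2.
  17 = 1*15 + 2, so a_1 = 1.
  15 = 7*2 + 1, so a_2 = 7.
  2 = 2*1 + 0, so a_3 = 2.
so x = [2; 1, 7, 2].
Convergents (p_i = a_i*p_{i-1} + p_{i-2}, q_i = a_i*q_{i-1} + q_{i-2} with p_{-2}=0, p_{-1}=1, q_{-2}=1, q_{-1}=0), until the denominator exceeds 13:
  i=0: a_0=2, p_0 = 2*1 + 0 = 2, q_0 = 2*0 + 1 = 1.
  i=1: a_1=1, p_1 = 1*2 + 1 = 3, q_1 = 1*1 + 0 = 1.
  i=2: a_2=7, p_2 = 7*3 + 2 = 23, q_2 = 7*1 + 1 = 8.
  i=3: a_3=2, p_3 = 2*23 + 3 = 49, q_3 = 2*8 + 1 = 17.
q_3 = 17 > 13, so the last convergent with denominator <= 13 is p_2/q_2 = 23/8.
The closest fraction with denominator <= 13 is either p_2/q_2 or the intermediate fraction (k*p_2 + p_1)/(k*q_2 + q_1) with the largest k >= 1 whose denominator stays <= 13; these approach x as k grows, and every other convergent or intermediate fraction in range is farther away.
Largest k: floor((13 - q_1)/q_2) = floor((13 - 1)/8) = 1.
That gives (1*23 + 3)/(1*8 + 1) = 26/9.
Compare the errors: |x - 23/8| = |49*8 - 23*17|/(17*8) = 1/136, and |x - 26/9| = |49*9 - 26*17|/(17*9) = 1/153.
Cross-multiplying, 1*136 = 136 < 153 = 1*153, so 1/153 is smaller: the intermediate fraction 26/9 is closer to x than 23/8.

26/9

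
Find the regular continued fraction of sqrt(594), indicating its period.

[24; (2, 1, 2, 5, 24, 5, 2, 1, 2, 48)]

Write x_i = (sqrt(594) + m_i)/d_i with (m_0, d_0) = (0, 1). a_0 = floor(sqrt(594)) = 24, since 24^2 = 576 <= 594 < 625 = 25^2.
Iterate m_{i+1} = d_i*a_i - m_i, d_{i+1} = (594 - m_{i+1}^2)/d_i, a_{i+1} = floor((a_0 + m_{i+1})/d_{i+1}):
  m_1 = 1*24 - 0 = 24, d_1 = (594 - 24^2)/1 = 18/1 = 18, a_1 = floor((24 + 24)/18) = 2.
  m_2 = 18*2 - 24 = 12, d_2 = (594 - 12^2)/18 = 450/18 = 25, a_2 = floor((24 + 12)/25) = 1.
  m_3 = 25*1 - 12 = 13, d_3 = (594 - 13^2)/25 = 425/25 = 17, a_3 = floor((24 + 13)/17) = 2.
  m_4 = 17*2 - 13 = 21, d_4 = (594 - 21^2)/17 = 153/17 = 9, a_4 = floor((24 + 21)/9) = 5.
  m_5 = 9*5 - 21 = 24, d_5 = (594 - 24^2)/9 = 18/9 = 2, a_5 = floor((24 + 24)/2) = 24.
  m_6 = 2*24 - 24 = 24, d_6 = (594 - 24^2)/2 = 18/2 = 9, a_6 = floor((24 + 24)/9) = 5.
  m_7 = 9*5 - 24 = 21, d_7 = (594 - 21^2)/9 = 153/9 = 17, a_7 = floor((24 + 21)/17) = 2.
  m_8 = 17*2 - 21 = 13, d_8 = (594 - 13^2)/17 = 425/17 = 25, a_8 = floor((24 + 13)/25) = 1.
  m_9 = 25*1 - 13 = 12, d_9 = (594 - 12^2)/25 = 450/25 = 18, a_9 = floor((24 + 12)/18) = 2.
  m_10 = 18*2 - 12 = 24, d_10 = (594 - 24^2)/18 = 18/18 = 1, a_10 = floor((24 + 24)/1) = 48.
  m_11 = 1*48 - 24 = 24, d_11 = (594 - 24^2)/1 = 18/1 = 18: (m_11, d_11) = (m_1, d_1) = (24, 18), so from here the quotients repeat a_1, ..., a_10; the period length is 10.
Hence the expansion of sqrt(594) is a_0 = 24 followed by the repeating block 2, 1, 2, 5, 24, 5, 2, 1, 2, 48 (period 10).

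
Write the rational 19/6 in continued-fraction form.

[3; 6]

Run the Euclidean algorithm on 19 and 6; the successive quotients are the partial quotients a_0, a_1, ... (each step inverts the fractional part left over by the previous one):
  19 = 3*6 + 1, so a_0 = 3.
  6 = 6*1 + 0, so a_1 = 6.
The remainder reaches 0 after 2 divisions, so the expansion has 2 partial quotients, read off in order.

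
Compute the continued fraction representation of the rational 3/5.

[0; 1, 1, 2]

Run the Euclidean algorithm on 3 and 5; the successive quotients are the partial quotients a_0, a_1, ... (each step inverts the fractional part left over by the previous one):
  3 = 0*5 + 3, so a_0 = 0.
  5 = 1*3 + 2, so a_1 = 1.
  3 = 1*2 + 1, so a_2 = 1.
  2 = 2*1 + 0, so a_3 = 2.
The remainder reaches 0 after 4 divisions, so the expansion has 4 partial quotients, read off in order.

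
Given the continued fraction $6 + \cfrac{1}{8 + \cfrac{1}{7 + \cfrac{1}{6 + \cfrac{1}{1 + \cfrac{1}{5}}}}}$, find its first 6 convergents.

6/1, 49/8, 349/57, 2143/350, 2492/407, 14603/2385

Using the convergent recurrence p_i = a_i*p_{i-1} + p_{i-2}, q_i = a_i*q_{i-1} + q_{i-2} with p_{-2}=0, p_{-1}=1, q_{-2}=1, q_{-1}=0:
  i=0: a_0=6, p_0 = 6*1 + 0 = 6, q_0 = 6*0 + 1 = 1.
  i=1: a_1=8, p_1 = 8*6 + 1 = 49, q_1 = 8*1 + 0 = 8.
  i=2: a_2=7, p_2 = 7*49 + 6 = 349, q_2 = 7*8 + 1 = 57.
  i=3: a_3=6, p_3 = 6*349 + 49 = 2143, q_3 = 6*57 + 8 = 350.
  i=4: a_4=1, p_4 = 1*2143 + 349 = 2492, q_4 = 1*350 + 57 = 407.
  i=5: a_5=5, p_5 = 5*2492 + 2143 = 14603, q_5 = 5*407 + 350 = 2385.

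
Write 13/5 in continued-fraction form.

Run the Euclidean algorithm on 13 and 5; the successive quotients are the partial quotients a_0, a_1, ... (each step inverts the fractional part left over by the previous one):
  13 = 2*5 + 3, so a_0 = 2.
  5 = 1*3 + 2, so a_1 = 1.
  3 = 1*2 + 1, so a_2 = 1.
  2 = 2*1 + 0, so a_3 = 2.
The remainder reaches 0 after 4 divisions, so the expansion has 4 partial quotients, read off in order.

[2; 1, 1, 2]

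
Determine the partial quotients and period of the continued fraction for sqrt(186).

[13; (1, 1, 1, 3, 4, 3, 1, 1, 1, 26)]

Write x_i = (sqrt(186) + m_i)/d_i with (m_0, d_0) = (0, 1). a_0 = floor(sqrt(186)) = 13, since 13^2 = 169 <= 186 < 196 = 14^2.
Iterate m_{i+1} = d_i*a_i - m_i, d_{i+1} = (186 - m_{i+1}^2)/d_i, a_{i+1} = floor((a_0 + m_{i+1})/d_{i+1}):
  m_1 = 1*13 - 0 = 13, d_1 = (186 - 13^2)/1 = 17/1 = 17, a_1 = floor((13 + 13)/17) = 1.
  m_2 = 17*1 - 13 = 4, d_2 = (186 - 4^2)/17 = 170/17 = 10, a_2 = floor((13 + 4)/10) = 1.
  m_3 = 10*1 - 4 = 6, d_3 = (186 - 6^2)/10 = 150/10 = 15, a_3 = floor((13 + 6)/15) = 1.
  m_4 = 15*1 - 6 = 9, d_4 = (186 - 9^2)/15 = 105/15 = 7, a_4 = floor((13 + 9)/7) = 3.
  m_5 = 7*3 - 9 = 12, d_5 = (186 - 12^2)/7 = 42/7 = 6, a_5 = floor((13 + 12)/6) = 4.
  m_6 = 6*4 - 12 = 12, d_6 = (186 - 12^2)/6 = 42/6 = 7, a_6 = floor((13 + 12)/7) = 3.
  m_7 = 7*3 - 12 = 9, d_7 = (186 - 9^2)/7 = 105/7 = 15, a_7 = floor((13 + 9)/15) = 1.
  m_8 = 15*1 - 9 = 6, d_8 = (186 - 6^2)/15 = 150/15 = 10, a_8 = floor((13 + 6)/10) = 1.
  m_9 = 10*1 - 6 = 4, d_9 = (186 - 4^2)/10 = 170/10 = 17, a_9 = floor((13 + 4)/17) = 1.
  m_10 = 17*1 - 4 = 13, d_10 = (186 - 13^2)/17 = 17/17 = 1, a_10 = floor((13 + 13)/1) = 26.
  m_11 = 1*26 - 13 = 13, d_11 = (186 - 13^2)/1 = 17/1 = 17: (m_11, d_11) = (m_1, d_1) = (13, 17), so from here the quotients repeat a_1, ..., a_10; the period length is 10.
Hence the expansion of sqrt(186) is a_0 = 13 followed by the repeating block 1, 1, 1, 3, 4, 3, 1, 1, 1, 26 (period 10).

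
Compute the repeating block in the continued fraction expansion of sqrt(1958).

Write x_i = (sqrt(1958) + m_i)/d_i with (m_0, d_0) = (0, 1). a_0 = floor(sqrt(1958)) = 44, since 44^2 = 1936 <= 1958 < 2025 = 45^2.
Iterate m_{i+1} = d_i*a_i - m_i, d_{i+1} = (1958 - m_{i+1}^2)/d_i, a_{i+1} = floor((a_0 + m_{i+1})/d_{i+1}):
  m_1 = 1*44 - 0 = 44, d_1 = (1958 - 44^2)/1 = 22/1 = 22, a_1 = floor((44 + 44)/22) = 4.
  m_2 = 22*4 - 44 = 44, d_2 = (1958 - 44^2)/22 = 22/22 = 1, a_2 = floor((44 + 44)/1) = 88.
  m_3 = 1*88 - 44 = 44, d_3 = (1958 - 44^2)/1 = 22/1 = 22: (m_3, d_3) = (m_1, d_1) = (44, 22), so from here the quotients repeat a_1, a_2; the period length is 2.
Hence the expansion of sqrt(1958) is a_0 = 44 followed by the repeating block 4, 88 (period 2).

[44; (4, 88)]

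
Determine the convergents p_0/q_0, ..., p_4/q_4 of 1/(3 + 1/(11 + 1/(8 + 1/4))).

0/1, 1/3, 11/34, 89/275, 367/1134

Using the convergent recurrence p_i = a_i*p_{i-1} + p_{i-2}, q_i = a_i*q_{i-1} + q_{i-2} with p_{-2}=0, p_{-1}=1, q_{-2}=1, q_{-1}=0:
  i=0: a_0=0, p_0 = 0*1 + 0 = 0, q_0 = 0*0 + 1 = 1.
  i=1: a_1=3, p_1 = 3*0 + 1 = 1, q_1 = 3*1 + 0 = 3.
  i=2: a_2=11, p_2 = 11*1 + 0 = 11, q_2 = 11*3 + 1 = 34.
  i=3: a_3=8, p_3 = 8*11 + 1 = 89, q_3 = 8*34 + 3 = 275.
  i=4: a_4=4, p_4 = 4*89 + 11 = 367, q_4 = 4*275 + 34 = 1134.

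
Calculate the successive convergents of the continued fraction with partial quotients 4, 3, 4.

4/1, 13/3, 56/13

Using the convergent recurrence p_i = a_i*p_{i-1} + p_{i-2}, q_i = a_i*q_{i-1} + q_{i-2} with p_{-2}=0, p_{-1}=1, q_{-2}=1, q_{-1}=0:
  i=0: a_0=4, p_0 = 4*1 + 0 = 4, q_0 = 4*0 + 1 = 1.
  i=1: a_1=3, p_1 = 3*4 + 1 = 13, q_1 = 3*1 + 0 = 3.
  i=2: a_2=4, p_2 = 4*13 + 4 = 56, q_2 = 4*3 + 1 = 13.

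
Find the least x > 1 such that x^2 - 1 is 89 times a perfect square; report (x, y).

First expand sqrt(89) as a continued fraction. With x_i = (sqrt(89) + m_i)/d_i and (m_0, d_0) = (0, 1): a_0 = floor(sqrt(89)) = 9, since 9^2 = 81 <= 89 < 100 = 10^2.
Iterate m_{i+1} = d_i*a_i - m_i, d_{i+1} = (89 - m_{i+1}^2)/d_i, a_{i+1} = floor((a_0 + m_{i+1})/d_{i+1}):
  m_1 = 1*9 - 0 = 9, d_1 = (89 - 9^2)/1 = 8/1 = 8, a_1 = floor((9 + 9)/8) = 2.
  m_2 = 8*2 - 9 = 7, d_2 = (89 - 7^2)/8 = 40/8 = 5, a_2 = floor((9 + 7)/5) = 3.
  m_3 = 5*3 - 7 = 8, d_3 = (89 - 8^2)/5 = 25/5 = 5, a_3 = floor((9 + 8)/5) = 3.
  m_4 = 5*3 - 8 = 7, d_4 = (89 - 7^2)/5 = 40/5 = 8, a_4 = floor((9 + 7)/8) = 2.
  m_5 = 8*2 - 7 = 9, d_5 = (89 - 9^2)/8 = 8/8 = 1, a_5 = floor((9 + 9)/1) = 18.
  m_6 = 1*18 - 9 = 9, d_6 = (89 - 9^2)/1 = 8/1 = 8: (m_6, d_6) = (m_1, d_1) = (9, 8), so from here the quotients repeat a_1, ..., a_5; the period length is 5.
So sqrt(89) = [9; (2, 3, 3, 2, 18)] with period length k = 5.
k is odd, so (p_{k-1}, q_{k-1}) only solves x^2 - 89y^2 = -1 and the fundamental solution of x^2 - 89y^2 = 1 is (p_{2k-1}, q_{2k-1}) = (p_9, q_9); compute convergents through index 9, running through the period twice.
Convergents (p_i = a_i*p_{i-1} + p_{i-2}, q_i = a_i*q_{i-1} + q_{i-2} with p_{-2}=0, p_{-1}=1, q_{-2}=1, q_{-1}=0):
  i=0: a_0=9, p_0 = 9*1 + 0 = 9, q_0 = 9*0 + 1 = 1.
  i=1: a_1=2, p_1 = 2*9 + 1 = 19, q_1 = 2*1 + 0 = 2.
  i=2: a_2=3, p_2 = 3*19 + 9 = 66, q_2 = 3*2 + 1 = 7.
  i=3: a_3=3, p_3 = 3*66 + 19 = 217, q_3 = 3*7 + 2 = 23.
  i=4: a_4=2, p_4 = 2*217 + 66 = 500, q_4 = 2*23 + 7 = 53.
  i=5: a_5=18, p_5 = 18*500 + 217 = 9217, q_5 = 18*53 + 23 = 977.
  i=6: a_6=2, p_6 = 2*9217 + 500 = 18934, q_6 = 2*977 + 53 = 2007.
  i=7: a_7=3, p_7 = 3*18934 + 9217 = 66019, q_7 = 3*2007 + 977 = 6998.
  i=8: a_8=3, p_8 = 3*66019 + 18934 = 216991, q_8 = 3*6998 + 2007 = 23001.
  i=9: a_9=2, p_9 = 2*216991 + 66019 = 500001, q_9 = 2*23001 + 6998 = 53000.
Indeed p_4^2 - 89*q_4^2 = 250000 - 250001 = -1, not +1.
Check: 500001^2 - 89*53000^2 = 250001000001 - 250001000000 = 1, so (x, y) = (500001, 53000) solves the equation, and by the theorem it is the least positive solution.

(x, y) = (500001, 53000)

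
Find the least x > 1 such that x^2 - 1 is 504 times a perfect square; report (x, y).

First expand sqrt(504) as a continued fraction. With x_i = (sqrt(504) + m_i)/d_i and (m_0, d_0) = (0, 1): a_0 = floor(sqrt(504)) = 22, since 22^2 = 484 <= 504 < 529 = 23^2.
Iterate m_{i+1} = d_i*a_i - m_i, d_{i+1} = (504 - m_{i+1}^2)/d_i, a_{i+1} = floor((a_0 + m_{i+1})/d_{i+1}):
  m_1 = 1*22 - 0 = 22, d_1 = (504 - 22^2)/1 = 20/1 = 20, a_1 = floor((22 + 22)/20) = 2.
  m_2 = 20*2 - 22 = 18, d_2 = (504 - 18^2)/20 = 180/20 = 9, a_2 = floor((22 + 18)/9) = 4.
  m_3 = 9*4 - 18 = 18, d_3 = (504 - 18^2)/9 = 180/9 = 20, a_3 = floor((22 + 18)/20) = 2.
  m_4 = 20*2 - 18 = 22, d_4 = (504 - 22^2)/20 = 20/20 = 1, a_4 = floor((22 + 22)/1) = 44.
  m_5 = 1*44 - 22 = 22, d_5 = (504 - 22^2)/1 = 20/1 = 20: (m_5, d_5) = (m_1, d_1) = (22, 20), so from here the quotients repeat a_1, ..., a_4; the period length is 4.
So sqrt(504) = [22; (2, 4, 2, 44)] with period length k = 4.
k is even, so the fundamental solution of x^2 - 504y^2 = 1 is (p_{k-1}, q_{k-1}) = (p_3, q_3); compute convergents through index 3.
Convergents (p_i = a_i*p_{i-1} + p_{i-2}, q_i = a_i*q_{i-1} + q_{i-2} with p_{-2}=0, p_{-1}=1, q_{-2}=1, q_{-1}=0):
  i=0: a_0=22, p_0 = 22*1 + 0 = 22, q_0 = 22*0 + 1 = 1.
  i=1: a_1=2, p_1 = 2*22 + 1 = 45, q_1 = 2*1 + 0 = 2.
  i=2: a_2=4, p_2 = 4*45 + 22 = 202, q_2 = 4*2 + 1 = 9.
  i=3: a_3=2, p_3 = 2*202 + 45 = 449, q_3 = 2*9 + 2 = 20.
Check: 449^2 - 504*20^2 = 201601 - 201600 = 1, so (x, y) = (449, 20) solves the equation, and by the theorem it is the least positive solution.

(x, y) = (449, 20)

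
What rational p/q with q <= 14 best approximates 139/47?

41/14

Expand x = 139/47 as a continued fraction with the Euclidean algorithm:
  139 = 2*47 + 45, so a_0 = 2.
  47 = 1*45 + 2, so a_1 = 1.
  45 = 22*2 + 1, so a_2 = 22.
  2 = 2*1 + 0, so a_3 = 2.
so x = [2; 1, 22, 2].
Convergents (p_i = a_i*p_{i-1} + p_{i-2}, q_i = a_i*q_{i-1} + q_{i-2} with p_{-2}=0, p_{-1}=1, q_{-2}=1, q_{-1}=0), until the denominator exceeds 14:
  i=0: a_0=2, p_0 = 2*1 + 0 = 2, q_0 = 2*0 + 1 = 1.
  i=1: a_1=1, p_1 = 1*2 + 1 = 3, q_1 = 1*1 + 0 = 1.
  i=2: a_2=22, p_2 = 22*3 + 2 = 68, q_2 = 22*1 + 1 = 23.
q_2 = 23 > 14, so the last convergent with denominator <= 14 is p_1/q_1 = 3/1.
The closest fraction with denominator <= 14 is either p_1/q_1 or the intermediate fraction (k*p_1 + p_0)/(k*q_1 + q_0) with the largest k >= 1 whose denominator stays <= 14; these approach x as k grows, and every other convergent or intermediate fraction in range is farther away.
Largest k: floor((14 - q_0)/q_1) = floor((14 - 1)/1) = 13.
That gives (13*3 + 2)/(13*1 + 1) = 41/14.
Compare the errors: |x - 3/1| = |139*1 - 3*47|/(47*1) = 2/47, and |x - 41/14| = |139*14 - 41*47|/(47*14) = 19/658.
Cross-multiplying, 19*47 = 893 < 1316 = 2*658, so 19/658 is smaller: the intermediate fraction 41/14 is closer to x than 3/1.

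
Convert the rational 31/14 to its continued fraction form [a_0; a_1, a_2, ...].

Run the Euclidean algorithm on 31 and 14; the successive quotients are the partial quotients a_0, a_1, ... (each step inverts the fractional part left over by the previous one):
  31 = 2*14 + 3, so a_0 = 2.
  14 = 4*3 + 2, so a_1 = 4.
  3 = 1*2 + 1, so a_2 = 1.
  2 = 2*1 + 0, so a_3 = 2.
The remainder reaches 0 after 4 divisions, so the expansion has 4 partial quotients, read off in order.

[2; 4, 1, 2]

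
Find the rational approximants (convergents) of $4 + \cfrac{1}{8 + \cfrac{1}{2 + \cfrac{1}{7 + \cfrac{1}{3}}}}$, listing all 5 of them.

4/1, 33/8, 70/17, 523/127, 1639/398

Using the convergent recurrence p_i = a_i*p_{i-1} + p_{i-2}, q_i = a_i*q_{i-1} + q_{i-2} with p_{-2}=0, p_{-1}=1, q_{-2}=1, q_{-1}=0:
  i=0: a_0=4, p_0 = 4*1 + 0 = 4, q_0 = 4*0 + 1 = 1.
  i=1: a_1=8, p_1 = 8*4 + 1 = 33, q_1 = 8*1 + 0 = 8.
  i=2: a_2=2, p_2 = 2*33 + 4 = 70, q_2 = 2*8 + 1 = 17.
  i=3: a_3=7, p_3 = 7*70 + 33 = 523, q_3 = 7*17 + 8 = 127.
  i=4: a_4=3, p_4 = 3*523 + 70 = 1639, q_4 = 3*127 + 17 = 398.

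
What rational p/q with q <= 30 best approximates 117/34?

86/25

Expand x = 117/34 as a continued fraction with the Euclidean algorithm:
  117 = 3*34 + 15, so a_0 = 3.
  34 = 2*15 + 4, so a_1 = 2.
  15 = 3*4 + 3, so a_2 = 3.
  4 = 1*3 + 1, so a_3 = 1.
  3 = 3*1 + 0, so a_4 = 3.
so x = [3; 2, 3, 1, 3].
Convergents (p_i = a_i*p_{i-1} + p_{i-2}, q_i = a_i*q_{i-1} + q_{i-2} with p_{-2}=0, p_{-1}=1, q_{-2}=1, q_{-1}=0), until the denominator exceeds 30:
  i=0: a_0=3, p_0 = 3*1 + 0 = 3, q_0 = 3*0 + 1 = 1.
  i=1: a_1=2, p_1 = 2*3 + 1 = 7, q_1 = 2*1 + 0 = 2.
  i=2: a_2=3, p_2 = 3*7 + 3 = 24, q_2 = 3*2 + 1 = 7.
  i=3: a_3=1, p_3 = 1*24 + 7 = 31, q_3 = 1*7 + 2 = 9.
  i=4: a_4=3, p_4 = 3*31 + 24 = 117, q_4 = 3*9 + 7 = 34.
q_4 = 34 > 30, so the last convergent with denominator <= 30 is p_3/q_3 = 31/9.
The closest fraction with denominator <= 30 is either p_3/q_3 or the intermediate fraction (k*p_3 + p_2)/(k*q_3 + q_2) with the largest k >= 1 whose denominator stays <= 30; these approach x as k grows, and every other convergent or intermediate fraction in range is farther away.
Largest k: floor((30 - q_2)/q_3) = floor((30 - 7)/9) = 2.
That gives (2*31 + 24)/(2*9 + 7) = 86/25.
Compare the errors: |x - 31/9| = |117*9 - 31*34|/(34*9) = 1/306, and |x - 86/25| = |117*25 - 86*34|/(34*25) = 1/850.
Cross-multiplying, 1*306 = 306 < 850 = 1*850, so 1/850 is smaller: the intermediate fraction 86/25 is closer to x than 31/9.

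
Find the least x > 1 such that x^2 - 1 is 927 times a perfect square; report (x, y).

(x, y) = (227528, 7473)

First expand sqrt(927) as a continued fraction. With x_i = (sqrt(927) + m_i)/d_i and (m_0, d_0) = (0, 1): a_0 = floor(sqrt(927)) = 30, since 30^2 = 900 <= 927 < 961 = 31^2.
Iterate m_{i+1} = d_i*a_i - m_i, d_{i+1} = (927 - m_{i+1}^2)/d_i, a_{i+1} = floor((a_0 + m_{i+1})/d_{i+1}):
  m_1 = 1*30 - 0 = 30, d_1 = (927 - 30^2)/1 = 27/1 = 27, a_1 = floor((30 + 30)/27) = 2.
  m_2 = 27*2 - 30 = 24, d_2 = (927 - 24^2)/27 = 351/27 = 13, a_2 = floor((30 + 24)/13) = 4.
  m_3 = 13*4 - 24 = 28, d_3 = (927 - 28^2)/13 = 143/13 = 11, a_3 = floor((30 + 28)/11) = 5.
  m_4 = 11*5 - 28 = 27, d_4 = (927 - 27^2)/11 = 198/11 = 18, a_4 = floor((30 + 27)/18) = 3.
  m_5 = 18*3 - 27 = 27, d_5 = (927 - 27^2)/18 = 198/18 = 11, a_5 = floor((30 + 27)/11) = 5.
  m_6 = 11*5 - 27 = 28, d_6 = (927 - 28^2)/11 = 143/11 = 13, a_6 = floor((30 + 28)/13) = 4.
  m_7 = 13*4 - 28 = 24, d_7 = (927 - 24^2)/13 = 351/13 = 27, a_7 = floor((30 + 24)/27) = 2.
  m_8 = 27*2 - 24 = 30, d_8 = (927 - 30^2)/27 = 27/27 = 1, a_8 = floor((30 + 30)/1) = 60.
  m_9 = 1*60 - 30 = 30, d_9 = (927 - 30^2)/1 = 27/1 = 27: (m_9, d_9) = (m_1, d_1) = (30, 27), so from here the quotients repeat a_1, ..., a_8; the period length is 8.
So sqrt(927) = [30; (2, 4, 5, 3, 5, 4, 2, 60)] with period length k = 8.
k is even, so the fundamental solution of x^2 - 927y^2 = 1 is (p_{k-1}, q_{k-1}) = (p_7, q_7); compute convergents through index 7.
Convergents (p_i = a_i*p_{i-1} + p_{i-2}, q_i = a_i*q_{i-1} + q_{i-2} with p_{-2}=0, p_{-1}=1, q_{-2}=1, q_{-1}=0):
  i=0: a_0=30, p_0 = 30*1 + 0 = 30, q_0 = 30*0 + 1 = 1.
  i=1: a_1=2, p_1 = 2*30 + 1 = 61, q_1 = 2*1 + 0 = 2.
  i=2: a_2=4, p_2 = 4*61 + 30 = 274, q_2 = 4*2 + 1 = 9.
  i=3: a_3=5, p_3 = 5*274 + 61 = 1431, q_3 = 5*9 + 2 = 47.
  i=4: a_4=3, p_4 = 3*1431 + 274 = 4567, q_4 = 3*47 + 9 = 150.
  i=5: a_5=5, p_5 = 5*4567 + 1431 = 24266, q_5 = 5*150 + 47 = 797.
  i=6: a_6=4, p_6 = 4*24266 + 4567 = 101631, q_6 = 4*797 + 150 = 3338.
  i=7: a_7=2, p_7 = 2*101631 + 24266 = 227528, q_7 = 2*3338 + 797 = 7473.
Check: 227528^2 - 927*7473^2 = 51768990784 - 51768990783 = 1, so (x, y) = (227528, 7473) solves the equation, and by the theorem it is the least positive solution.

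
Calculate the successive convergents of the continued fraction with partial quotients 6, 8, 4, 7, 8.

6/1, 49/8, 202/33, 1463/239, 11906/1945

Using the convergent recurrence p_i = a_i*p_{i-1} + p_{i-2}, q_i = a_i*q_{i-1} + q_{i-2} with p_{-2}=0, p_{-1}=1, q_{-2}=1, q_{-1}=0:
  i=0: a_0=6, p_0 = 6*1 + 0 = 6, q_0 = 6*0 + 1 = 1.
  i=1: a_1=8, p_1 = 8*6 + 1 = 49, q_1 = 8*1 + 0 = 8.
  i=2: a_2=4, p_2 = 4*49 + 6 = 202, q_2 = 4*8 + 1 = 33.
  i=3: a_3=7, p_3 = 7*202 + 49 = 1463, q_3 = 7*33 + 8 = 239.
  i=4: a_4=8, p_4 = 8*1463 + 202 = 11906, q_4 = 8*239 + 33 = 1945.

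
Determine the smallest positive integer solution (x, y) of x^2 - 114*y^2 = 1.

First expand sqrt(114) as a continued fraction. With x_i = (sqrt(114) + m_i)/d_i and (m_0, d_0) = (0, 1): a_0 = floor(sqrt(114)) = 10, since 10^2 = 100 <= 114 < 121 = 11^2.
Iterate m_{i+1} = d_i*a_i - m_i, d_{i+1} = (114 - m_{i+1}^2)/d_i, a_{i+1} = floor((a_0 + m_{i+1})/d_{i+1}):
  m_1 = 1*10 - 0 = 10, d_1 = (114 - 10^2)/1 = 14/1 = 14, a_1 = floor((10 + 10)/14) = 1.
  m_2 = 14*1 - 10 = 4, d_2 = (114 - 4^2)/14 = 98/14 = 7, a_2 = floor((10 + 4)/7) = 2.
  m_3 = 7*2 - 4 = 10, d_3 = (114 - 10^2)/7 = 14/7 = 2, a_3 = floor((10 + 10)/2) = 10.
  m_4 = 2*10 - 10 = 10, d_4 = (114 - 10^2)/2 = 14/2 = 7, a_4 = floor((10 + 10)/7) = 2.
  m_5 = 7*2 - 10 = 4, d_5 = (114 - 4^2)/7 = 98/7 = 14, a_5 = floor((10 + 4)/14) = 1.
  m_6 = 14*1 - 4 = 10, d_6 = (114 - 10^2)/14 = 14/14 = 1, a_6 = floor((10 + 10)/1) = 20.
  m_7 = 1*20 - 10 = 10, d_7 = (114 - 10^2)/1 = 14/1 = 14: (m_7, d_7) = (m_1, d_1) = (10, 14), so from here the quotients repeat a_1, ..., a_6; the period length is 6.
So sqrt(114) = [10; (1, 2, 10, 2, 1, 20)] with period length k = 6.
k is even, so the fundamental solution of x^2 - 114y^2 = 1 is (p_{k-1}, q_{k-1}) = (p_5, q_5); compute convergents through index 5.
Convergents (p_i = a_i*p_{i-1} + p_{i-2}, q_i = a_i*q_{i-1} + q_{i-2} with p_{-2}=0, p_{-1}=1, q_{-2}=1, q_{-1}=0):
  i=0: a_0=10, p_0 = 10*1 + 0 = 10, q_0 = 10*0 + 1 = 1.
  i=1: a_1=1, p_1 = 1*10 + 1 = 11, q_1 = 1*1 + 0 = 1.
  i=2: a_2=2, p_2 = 2*11 + 10 = 32, q_2 = 2*1 + 1 = 3.
  i=3: a_3=10, p_3 = 10*32 + 11 = 331, q_3 = 10*3 + 1 = 31.
  i=4: a_4=2, p_4 = 2*331 + 32 = 694, q_4 = 2*31 + 3 = 65.
  i=5: a_5=1, p_5 = 1*694 + 331 = 1025, q_5 = 1*65 + 31 = 96.
Check: 1025^2 - 114*96^2 = 1050625 - 1050624 = 1, so (x, y) = (1025, 96) solves the equation, and by the theorem it is the least positive solution.

(x, y) = (1025, 96)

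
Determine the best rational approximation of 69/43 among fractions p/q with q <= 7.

8/5

Expand x = 69/43 as a continued fraction with the Euclidean algorithm:
  69 = 1*43 + 26, so a_0 = 1.
  43 = 1*26 + 17, so a_1 = 1.
  26 = 1*17 + 9, so a_2 = 1.
  17 = 1*9 + 8, so a_3 = 1.
  9 = 1*8 + 1, so a_4 = 1.
  8 = 8*1 + 0, so a_5 = 8.
so x = [1; 1, 1, 1, 1, 8].
Convergents (p_i = a_i*p_{i-1} + p_{i-2}, q_i = a_i*q_{i-1} + q_{i-2} with p_{-2}=0, p_{-1}=1, q_{-2}=1, q_{-1}=0), until the denominator exceeds 7:
  i=0: a_0=1, p_0 = 1*1 + 0 = 1, q_0 = 1*0 + 1 = 1.
  i=1: a_1=1, p_1 = 1*1 + 1 = 2, q_1 = 1*1 + 0 = 1.
  i=2: a_2=1, p_2 = 1*2 + 1 = 3, q_2 = 1*1 + 1 = 2.
  i=3: a_3=1, p_3 = 1*3 + 2 = 5, q_3 = 1*2 + 1 = 3.
  i=4: a_4=1, p_4 = 1*5 + 3 = 8, q_4 = 1*3 + 2 = 5.
  i=5: a_5=8, p_5 = 8*8 + 5 = 69, q_5 = 8*5 + 3 = 43.
q_5 = 43 > 7, so the last convergent with denominator <= 7 is p_4/q_4 = 8/5.
The closest fraction with denominator <= 7 is either p_4/q_4 or the intermediate fraction (k*p_4 + p_3)/(k*q_4 + q_3) with the largest k >= 1 whose denominator stays <= 7; these approach x as k grows, and every other convergent or intermediate fraction in range is farther away.
Largest k: floor((7 - q_3)/q_4) = floor((7 - 3)/5) = 0.
Since k = 0, no intermediate fraction beyond p_4/q_4 has denominator <= 7, so the convergent 8/5 is the closest (its error is |69*5 - 8*43|/(43*5) = 1/215).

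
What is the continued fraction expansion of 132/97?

Run the Euclidean algorithm on 132 and 97; the successive quotients are the partial quotients a_0, a_1, ... (each step inverts the fractional part left over by the previous one):
  132 = 1*97 + 35, so a_0 = 1.
  97 = 2*35 + 27, so a_1 = 2.
  35 = 1*27 + 8, so a_2 = 1.
  27 = 3*8 + 3, so a_3 = 3.
  8 = 2*3 + 2, so a_4 = 2.
  3 = 1*2 + 1, so a_5 = 1.
  2 = 2*1 + 0, so a_6 = 2.
The remainder reaches 0 after 7 divisions, so the expansion has 7 partial quotients, read off in order.

[1; 2, 1, 3, 2, 1, 2]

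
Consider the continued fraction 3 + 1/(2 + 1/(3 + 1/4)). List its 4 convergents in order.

3/1, 7/2, 24/7, 103/30

Using the convergent recurrence p_i = a_i*p_{i-1} + p_{i-2}, q_i = a_i*q_{i-1} + q_{i-2} with p_{-2}=0, p_{-1}=1, q_{-2}=1, q_{-1}=0:
  i=0: a_0=3, p_0 = 3*1 + 0 = 3, q_0 = 3*0 + 1 = 1.
  i=1: a_1=2, p_1 = 2*3 + 1 = 7, q_1 = 2*1 + 0 = 2.
  i=2: a_2=3, p_2 = 3*7 + 3 = 24, q_2 = 3*2 + 1 = 7.
  i=3: a_3=4, p_3 = 4*24 + 7 = 103, q_3 = 4*7 + 2 = 30.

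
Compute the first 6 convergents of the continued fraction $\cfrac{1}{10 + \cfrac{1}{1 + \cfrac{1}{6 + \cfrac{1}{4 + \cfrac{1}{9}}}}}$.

0/1, 1/10, 1/11, 7/76, 29/315, 268/2911

Using the convergent recurrence p_i = a_i*p_{i-1} + p_{i-2}, q_i = a_i*q_{i-1} + q_{i-2} with p_{-2}=0, p_{-1}=1, q_{-2}=1, q_{-1}=0:
  i=0: a_0=0, p_0 = 0*1 + 0 = 0, q_0 = 0*0 + 1 = 1.
  i=1: a_1=10, p_1 = 10*0 + 1 = 1, q_1 = 10*1 + 0 = 10.
  i=2: a_2=1, p_2 = 1*1 + 0 = 1, q_2 = 1*10 + 1 = 11.
  i=3: a_3=6, p_3 = 6*1 + 1 = 7, q_3 = 6*11 + 10 = 76.
  i=4: a_4=4, p_4 = 4*7 + 1 = 29, q_4 = 4*76 + 11 = 315.
  i=5: a_5=9, p_5 = 9*29 + 7 = 268, q_5 = 9*315 + 76 = 2911.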